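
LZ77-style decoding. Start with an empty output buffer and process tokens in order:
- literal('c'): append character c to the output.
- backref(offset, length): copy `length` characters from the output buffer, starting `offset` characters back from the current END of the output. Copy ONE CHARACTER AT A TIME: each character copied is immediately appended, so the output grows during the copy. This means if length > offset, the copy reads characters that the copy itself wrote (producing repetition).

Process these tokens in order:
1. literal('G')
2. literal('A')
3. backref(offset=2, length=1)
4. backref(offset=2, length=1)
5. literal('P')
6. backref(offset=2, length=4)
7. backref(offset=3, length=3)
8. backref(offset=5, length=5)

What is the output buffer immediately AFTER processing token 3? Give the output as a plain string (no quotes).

Answer: GAG

Derivation:
Token 1: literal('G'). Output: "G"
Token 2: literal('A'). Output: "GA"
Token 3: backref(off=2, len=1). Copied 'G' from pos 0. Output: "GAG"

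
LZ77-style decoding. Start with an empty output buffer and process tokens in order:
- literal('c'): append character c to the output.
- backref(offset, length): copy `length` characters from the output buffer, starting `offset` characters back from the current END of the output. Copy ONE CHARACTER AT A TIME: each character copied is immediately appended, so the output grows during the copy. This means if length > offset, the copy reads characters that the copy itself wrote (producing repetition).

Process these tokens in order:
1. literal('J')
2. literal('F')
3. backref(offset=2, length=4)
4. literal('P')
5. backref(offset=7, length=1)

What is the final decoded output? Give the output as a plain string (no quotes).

Token 1: literal('J'). Output: "J"
Token 2: literal('F'). Output: "JF"
Token 3: backref(off=2, len=4) (overlapping!). Copied 'JFJF' from pos 0. Output: "JFJFJF"
Token 4: literal('P'). Output: "JFJFJFP"
Token 5: backref(off=7, len=1). Copied 'J' from pos 0. Output: "JFJFJFPJ"

Answer: JFJFJFPJ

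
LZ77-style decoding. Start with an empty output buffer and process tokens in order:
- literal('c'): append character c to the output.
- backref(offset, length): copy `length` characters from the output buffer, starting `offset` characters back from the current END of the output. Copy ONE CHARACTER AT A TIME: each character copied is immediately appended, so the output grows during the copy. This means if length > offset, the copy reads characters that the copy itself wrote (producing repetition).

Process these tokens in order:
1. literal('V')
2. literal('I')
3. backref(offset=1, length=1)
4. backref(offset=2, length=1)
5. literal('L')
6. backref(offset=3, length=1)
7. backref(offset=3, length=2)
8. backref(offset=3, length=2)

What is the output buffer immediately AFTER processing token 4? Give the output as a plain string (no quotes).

Token 1: literal('V'). Output: "V"
Token 2: literal('I'). Output: "VI"
Token 3: backref(off=1, len=1). Copied 'I' from pos 1. Output: "VII"
Token 4: backref(off=2, len=1). Copied 'I' from pos 1. Output: "VIII"

Answer: VIII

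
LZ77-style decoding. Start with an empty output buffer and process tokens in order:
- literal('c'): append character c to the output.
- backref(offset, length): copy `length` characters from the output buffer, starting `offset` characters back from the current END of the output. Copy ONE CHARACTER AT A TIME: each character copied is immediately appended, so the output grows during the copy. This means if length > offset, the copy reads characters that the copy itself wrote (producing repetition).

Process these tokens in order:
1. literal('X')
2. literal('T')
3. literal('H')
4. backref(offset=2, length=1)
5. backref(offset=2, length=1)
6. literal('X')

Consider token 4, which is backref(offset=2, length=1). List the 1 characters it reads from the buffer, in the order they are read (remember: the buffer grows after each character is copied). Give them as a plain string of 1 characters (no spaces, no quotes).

Token 1: literal('X'). Output: "X"
Token 2: literal('T'). Output: "XT"
Token 3: literal('H'). Output: "XTH"
Token 4: backref(off=2, len=1). Buffer before: "XTH" (len 3)
  byte 1: read out[1]='T', append. Buffer now: "XTHT"

Answer: T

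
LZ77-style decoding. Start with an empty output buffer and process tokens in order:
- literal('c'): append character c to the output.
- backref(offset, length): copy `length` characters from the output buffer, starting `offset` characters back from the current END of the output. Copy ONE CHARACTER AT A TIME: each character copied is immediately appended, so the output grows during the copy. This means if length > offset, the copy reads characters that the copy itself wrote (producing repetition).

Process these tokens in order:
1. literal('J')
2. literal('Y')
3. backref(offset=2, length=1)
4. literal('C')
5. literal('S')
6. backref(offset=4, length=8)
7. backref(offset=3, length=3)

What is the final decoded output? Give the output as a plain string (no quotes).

Token 1: literal('J'). Output: "J"
Token 2: literal('Y'). Output: "JY"
Token 3: backref(off=2, len=1). Copied 'J' from pos 0. Output: "JYJ"
Token 4: literal('C'). Output: "JYJC"
Token 5: literal('S'). Output: "JYJCS"
Token 6: backref(off=4, len=8) (overlapping!). Copied 'YJCSYJCS' from pos 1. Output: "JYJCSYJCSYJCS"
Token 7: backref(off=3, len=3). Copied 'JCS' from pos 10. Output: "JYJCSYJCSYJCSJCS"

Answer: JYJCSYJCSYJCSJCS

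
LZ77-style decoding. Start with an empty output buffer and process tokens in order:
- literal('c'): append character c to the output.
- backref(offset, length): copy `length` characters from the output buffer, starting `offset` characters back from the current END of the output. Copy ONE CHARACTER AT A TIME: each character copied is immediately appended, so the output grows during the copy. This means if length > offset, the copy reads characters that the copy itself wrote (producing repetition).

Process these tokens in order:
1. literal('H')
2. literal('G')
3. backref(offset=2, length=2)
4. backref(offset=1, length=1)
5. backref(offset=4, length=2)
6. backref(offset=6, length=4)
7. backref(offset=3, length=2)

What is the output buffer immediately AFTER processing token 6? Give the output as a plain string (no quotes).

Answer: HGHGGGHGHGG

Derivation:
Token 1: literal('H'). Output: "H"
Token 2: literal('G'). Output: "HG"
Token 3: backref(off=2, len=2). Copied 'HG' from pos 0. Output: "HGHG"
Token 4: backref(off=1, len=1). Copied 'G' from pos 3. Output: "HGHGG"
Token 5: backref(off=4, len=2). Copied 'GH' from pos 1. Output: "HGHGGGH"
Token 6: backref(off=6, len=4). Copied 'GHGG' from pos 1. Output: "HGHGGGHGHGG"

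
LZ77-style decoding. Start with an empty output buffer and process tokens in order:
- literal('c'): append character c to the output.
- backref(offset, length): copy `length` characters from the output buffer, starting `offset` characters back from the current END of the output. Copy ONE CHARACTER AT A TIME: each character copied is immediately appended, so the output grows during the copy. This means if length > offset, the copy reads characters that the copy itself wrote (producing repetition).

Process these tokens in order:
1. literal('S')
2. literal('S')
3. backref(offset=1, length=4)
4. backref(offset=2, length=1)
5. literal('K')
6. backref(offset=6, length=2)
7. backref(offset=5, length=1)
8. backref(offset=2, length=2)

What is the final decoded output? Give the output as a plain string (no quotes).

Answer: SSSSSSSKSSSSS

Derivation:
Token 1: literal('S'). Output: "S"
Token 2: literal('S'). Output: "SS"
Token 3: backref(off=1, len=4) (overlapping!). Copied 'SSSS' from pos 1. Output: "SSSSSS"
Token 4: backref(off=2, len=1). Copied 'S' from pos 4. Output: "SSSSSSS"
Token 5: literal('K'). Output: "SSSSSSSK"
Token 6: backref(off=6, len=2). Copied 'SS' from pos 2. Output: "SSSSSSSKSS"
Token 7: backref(off=5, len=1). Copied 'S' from pos 5. Output: "SSSSSSSKSSS"
Token 8: backref(off=2, len=2). Copied 'SS' from pos 9. Output: "SSSSSSSKSSSSS"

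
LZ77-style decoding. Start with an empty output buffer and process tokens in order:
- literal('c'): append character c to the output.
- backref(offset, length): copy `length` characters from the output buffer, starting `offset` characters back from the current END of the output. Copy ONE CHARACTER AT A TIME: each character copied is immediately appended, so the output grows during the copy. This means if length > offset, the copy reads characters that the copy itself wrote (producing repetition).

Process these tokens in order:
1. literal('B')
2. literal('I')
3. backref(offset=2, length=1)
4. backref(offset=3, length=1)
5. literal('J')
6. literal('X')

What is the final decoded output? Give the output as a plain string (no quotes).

Token 1: literal('B'). Output: "B"
Token 2: literal('I'). Output: "BI"
Token 3: backref(off=2, len=1). Copied 'B' from pos 0. Output: "BIB"
Token 4: backref(off=3, len=1). Copied 'B' from pos 0. Output: "BIBB"
Token 5: literal('J'). Output: "BIBBJ"
Token 6: literal('X'). Output: "BIBBJX"

Answer: BIBBJX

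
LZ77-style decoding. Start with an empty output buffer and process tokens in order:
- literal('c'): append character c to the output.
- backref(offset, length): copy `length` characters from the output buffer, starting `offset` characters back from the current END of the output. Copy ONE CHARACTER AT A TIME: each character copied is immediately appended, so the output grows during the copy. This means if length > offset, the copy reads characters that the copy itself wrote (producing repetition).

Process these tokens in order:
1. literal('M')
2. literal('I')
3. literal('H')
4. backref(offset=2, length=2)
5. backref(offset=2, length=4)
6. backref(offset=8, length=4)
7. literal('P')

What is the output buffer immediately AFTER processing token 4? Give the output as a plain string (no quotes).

Answer: MIHIH

Derivation:
Token 1: literal('M'). Output: "M"
Token 2: literal('I'). Output: "MI"
Token 3: literal('H'). Output: "MIH"
Token 4: backref(off=2, len=2). Copied 'IH' from pos 1. Output: "MIHIH"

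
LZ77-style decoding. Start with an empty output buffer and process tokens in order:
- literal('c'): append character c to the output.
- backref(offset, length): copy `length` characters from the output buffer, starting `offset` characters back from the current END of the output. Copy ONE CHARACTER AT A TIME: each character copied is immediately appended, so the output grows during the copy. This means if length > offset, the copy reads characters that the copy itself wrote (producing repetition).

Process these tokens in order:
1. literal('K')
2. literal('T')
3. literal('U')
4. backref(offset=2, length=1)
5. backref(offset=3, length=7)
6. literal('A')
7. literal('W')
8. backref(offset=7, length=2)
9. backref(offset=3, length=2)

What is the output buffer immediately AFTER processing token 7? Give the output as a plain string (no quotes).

Token 1: literal('K'). Output: "K"
Token 2: literal('T'). Output: "KT"
Token 3: literal('U'). Output: "KTU"
Token 4: backref(off=2, len=1). Copied 'T' from pos 1. Output: "KTUT"
Token 5: backref(off=3, len=7) (overlapping!). Copied 'TUTTUTT' from pos 1. Output: "KTUTTUTTUTT"
Token 6: literal('A'). Output: "KTUTTUTTUTTA"
Token 7: literal('W'). Output: "KTUTTUTTUTTAW"

Answer: KTUTTUTTUTTAW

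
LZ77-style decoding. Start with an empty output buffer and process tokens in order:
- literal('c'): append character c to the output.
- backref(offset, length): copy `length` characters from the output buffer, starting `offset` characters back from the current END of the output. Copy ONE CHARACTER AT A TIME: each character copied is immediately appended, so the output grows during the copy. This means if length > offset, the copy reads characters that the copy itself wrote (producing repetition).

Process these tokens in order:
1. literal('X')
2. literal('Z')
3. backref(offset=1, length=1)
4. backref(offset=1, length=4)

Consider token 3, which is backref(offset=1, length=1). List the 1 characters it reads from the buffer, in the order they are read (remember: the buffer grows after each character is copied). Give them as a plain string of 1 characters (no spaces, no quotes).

Token 1: literal('X'). Output: "X"
Token 2: literal('Z'). Output: "XZ"
Token 3: backref(off=1, len=1). Buffer before: "XZ" (len 2)
  byte 1: read out[1]='Z', append. Buffer now: "XZZ"

Answer: Z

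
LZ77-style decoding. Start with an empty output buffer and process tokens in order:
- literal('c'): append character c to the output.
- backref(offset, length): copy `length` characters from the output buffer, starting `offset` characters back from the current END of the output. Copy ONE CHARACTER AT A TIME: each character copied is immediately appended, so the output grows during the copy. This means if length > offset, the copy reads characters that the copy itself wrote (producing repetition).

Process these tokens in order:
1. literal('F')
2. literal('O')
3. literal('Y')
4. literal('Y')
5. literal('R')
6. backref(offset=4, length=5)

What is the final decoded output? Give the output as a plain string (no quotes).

Token 1: literal('F'). Output: "F"
Token 2: literal('O'). Output: "FO"
Token 3: literal('Y'). Output: "FOY"
Token 4: literal('Y'). Output: "FOYY"
Token 5: literal('R'). Output: "FOYYR"
Token 6: backref(off=4, len=5) (overlapping!). Copied 'OYYRO' from pos 1. Output: "FOYYROYYRO"

Answer: FOYYROYYRO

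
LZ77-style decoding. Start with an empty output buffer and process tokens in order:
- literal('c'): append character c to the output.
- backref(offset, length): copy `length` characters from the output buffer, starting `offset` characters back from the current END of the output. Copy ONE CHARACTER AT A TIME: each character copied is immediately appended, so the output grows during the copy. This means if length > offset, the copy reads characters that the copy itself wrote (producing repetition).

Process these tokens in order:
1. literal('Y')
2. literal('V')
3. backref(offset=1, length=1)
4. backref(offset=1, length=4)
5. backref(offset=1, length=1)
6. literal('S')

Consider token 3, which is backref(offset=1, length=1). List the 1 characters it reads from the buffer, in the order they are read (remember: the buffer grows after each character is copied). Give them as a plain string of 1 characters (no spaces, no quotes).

Answer: V

Derivation:
Token 1: literal('Y'). Output: "Y"
Token 2: literal('V'). Output: "YV"
Token 3: backref(off=1, len=1). Buffer before: "YV" (len 2)
  byte 1: read out[1]='V', append. Buffer now: "YVV"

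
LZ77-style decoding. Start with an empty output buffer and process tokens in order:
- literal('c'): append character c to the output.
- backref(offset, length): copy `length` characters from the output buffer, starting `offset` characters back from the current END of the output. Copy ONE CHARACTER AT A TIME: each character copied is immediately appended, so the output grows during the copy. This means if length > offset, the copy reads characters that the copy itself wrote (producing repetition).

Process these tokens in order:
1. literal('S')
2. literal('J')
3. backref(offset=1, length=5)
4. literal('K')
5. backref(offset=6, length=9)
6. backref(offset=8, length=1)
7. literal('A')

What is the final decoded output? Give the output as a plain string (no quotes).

Answer: SJJJJJJKJJJJJKJJJJA

Derivation:
Token 1: literal('S'). Output: "S"
Token 2: literal('J'). Output: "SJ"
Token 3: backref(off=1, len=5) (overlapping!). Copied 'JJJJJ' from pos 1. Output: "SJJJJJJ"
Token 4: literal('K'). Output: "SJJJJJJK"
Token 5: backref(off=6, len=9) (overlapping!). Copied 'JJJJJKJJJ' from pos 2. Output: "SJJJJJJKJJJJJKJJJ"
Token 6: backref(off=8, len=1). Copied 'J' from pos 9. Output: "SJJJJJJKJJJJJKJJJJ"
Token 7: literal('A'). Output: "SJJJJJJKJJJJJKJJJJA"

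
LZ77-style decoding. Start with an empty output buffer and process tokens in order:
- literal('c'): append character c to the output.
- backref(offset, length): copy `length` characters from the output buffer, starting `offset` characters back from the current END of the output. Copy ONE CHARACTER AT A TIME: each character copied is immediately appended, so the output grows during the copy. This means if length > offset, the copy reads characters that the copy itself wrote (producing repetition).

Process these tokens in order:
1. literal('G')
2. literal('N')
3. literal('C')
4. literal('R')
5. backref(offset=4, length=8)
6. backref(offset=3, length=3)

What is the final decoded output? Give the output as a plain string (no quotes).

Token 1: literal('G'). Output: "G"
Token 2: literal('N'). Output: "GN"
Token 3: literal('C'). Output: "GNC"
Token 4: literal('R'). Output: "GNCR"
Token 5: backref(off=4, len=8) (overlapping!). Copied 'GNCRGNCR' from pos 0. Output: "GNCRGNCRGNCR"
Token 6: backref(off=3, len=3). Copied 'NCR' from pos 9. Output: "GNCRGNCRGNCRNCR"

Answer: GNCRGNCRGNCRNCR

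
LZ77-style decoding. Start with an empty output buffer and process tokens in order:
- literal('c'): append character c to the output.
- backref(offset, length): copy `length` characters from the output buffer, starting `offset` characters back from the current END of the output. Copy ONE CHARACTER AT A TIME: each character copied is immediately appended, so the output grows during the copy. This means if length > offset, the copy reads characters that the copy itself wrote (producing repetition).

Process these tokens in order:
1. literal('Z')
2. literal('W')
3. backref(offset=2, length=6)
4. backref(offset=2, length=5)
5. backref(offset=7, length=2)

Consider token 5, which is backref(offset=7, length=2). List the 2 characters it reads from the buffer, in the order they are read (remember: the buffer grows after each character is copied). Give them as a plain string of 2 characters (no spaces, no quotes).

Answer: ZW

Derivation:
Token 1: literal('Z'). Output: "Z"
Token 2: literal('W'). Output: "ZW"
Token 3: backref(off=2, len=6) (overlapping!). Copied 'ZWZWZW' from pos 0. Output: "ZWZWZWZW"
Token 4: backref(off=2, len=5) (overlapping!). Copied 'ZWZWZ' from pos 6. Output: "ZWZWZWZWZWZWZ"
Token 5: backref(off=7, len=2). Buffer before: "ZWZWZWZWZWZWZ" (len 13)
  byte 1: read out[6]='Z', append. Buffer now: "ZWZWZWZWZWZWZZ"
  byte 2: read out[7]='W', append. Buffer now: "ZWZWZWZWZWZWZZW"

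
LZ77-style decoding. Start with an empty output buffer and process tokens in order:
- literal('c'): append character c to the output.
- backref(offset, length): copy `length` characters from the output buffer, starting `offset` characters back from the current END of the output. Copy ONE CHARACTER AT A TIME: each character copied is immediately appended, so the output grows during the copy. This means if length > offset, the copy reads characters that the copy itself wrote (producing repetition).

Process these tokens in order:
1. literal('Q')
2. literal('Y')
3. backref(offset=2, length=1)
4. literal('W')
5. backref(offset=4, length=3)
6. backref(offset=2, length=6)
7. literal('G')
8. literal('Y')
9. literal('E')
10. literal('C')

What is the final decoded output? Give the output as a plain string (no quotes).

Token 1: literal('Q'). Output: "Q"
Token 2: literal('Y'). Output: "QY"
Token 3: backref(off=2, len=1). Copied 'Q' from pos 0. Output: "QYQ"
Token 4: literal('W'). Output: "QYQW"
Token 5: backref(off=4, len=3). Copied 'QYQ' from pos 0. Output: "QYQWQYQ"
Token 6: backref(off=2, len=6) (overlapping!). Copied 'YQYQYQ' from pos 5. Output: "QYQWQYQYQYQYQ"
Token 7: literal('G'). Output: "QYQWQYQYQYQYQG"
Token 8: literal('Y'). Output: "QYQWQYQYQYQYQGY"
Token 9: literal('E'). Output: "QYQWQYQYQYQYQGYE"
Token 10: literal('C'). Output: "QYQWQYQYQYQYQGYEC"

Answer: QYQWQYQYQYQYQGYEC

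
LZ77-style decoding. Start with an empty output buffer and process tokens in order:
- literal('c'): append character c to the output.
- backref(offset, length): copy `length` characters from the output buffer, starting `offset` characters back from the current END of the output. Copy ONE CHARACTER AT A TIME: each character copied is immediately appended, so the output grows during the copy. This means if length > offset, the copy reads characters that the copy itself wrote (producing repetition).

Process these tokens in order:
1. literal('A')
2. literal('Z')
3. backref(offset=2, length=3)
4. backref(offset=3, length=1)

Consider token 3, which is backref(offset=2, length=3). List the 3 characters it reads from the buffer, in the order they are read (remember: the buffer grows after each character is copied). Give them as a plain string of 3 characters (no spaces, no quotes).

Answer: AZA

Derivation:
Token 1: literal('A'). Output: "A"
Token 2: literal('Z'). Output: "AZ"
Token 3: backref(off=2, len=3). Buffer before: "AZ" (len 2)
  byte 1: read out[0]='A', append. Buffer now: "AZA"
  byte 2: read out[1]='Z', append. Buffer now: "AZAZ"
  byte 3: read out[2]='A', append. Buffer now: "AZAZA"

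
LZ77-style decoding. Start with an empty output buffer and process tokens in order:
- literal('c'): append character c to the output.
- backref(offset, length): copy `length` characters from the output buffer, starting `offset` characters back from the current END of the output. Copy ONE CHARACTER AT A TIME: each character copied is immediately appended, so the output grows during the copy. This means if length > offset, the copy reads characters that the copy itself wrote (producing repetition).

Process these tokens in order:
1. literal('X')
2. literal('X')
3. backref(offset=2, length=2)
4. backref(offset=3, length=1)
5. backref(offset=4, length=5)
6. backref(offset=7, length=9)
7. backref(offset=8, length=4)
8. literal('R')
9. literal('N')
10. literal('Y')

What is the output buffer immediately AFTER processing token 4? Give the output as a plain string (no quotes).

Answer: XXXXX

Derivation:
Token 1: literal('X'). Output: "X"
Token 2: literal('X'). Output: "XX"
Token 3: backref(off=2, len=2). Copied 'XX' from pos 0. Output: "XXXX"
Token 4: backref(off=3, len=1). Copied 'X' from pos 1. Output: "XXXXX"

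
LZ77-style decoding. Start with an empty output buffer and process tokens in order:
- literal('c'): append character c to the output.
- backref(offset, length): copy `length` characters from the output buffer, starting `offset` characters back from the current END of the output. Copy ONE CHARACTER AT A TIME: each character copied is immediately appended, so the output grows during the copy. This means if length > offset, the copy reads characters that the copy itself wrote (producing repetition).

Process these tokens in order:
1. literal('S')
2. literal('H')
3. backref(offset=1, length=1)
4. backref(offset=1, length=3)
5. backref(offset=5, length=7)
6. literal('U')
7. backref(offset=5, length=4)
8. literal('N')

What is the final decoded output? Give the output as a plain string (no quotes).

Token 1: literal('S'). Output: "S"
Token 2: literal('H'). Output: "SH"
Token 3: backref(off=1, len=1). Copied 'H' from pos 1. Output: "SHH"
Token 4: backref(off=1, len=3) (overlapping!). Copied 'HHH' from pos 2. Output: "SHHHHH"
Token 5: backref(off=5, len=7) (overlapping!). Copied 'HHHHHHH' from pos 1. Output: "SHHHHHHHHHHHH"
Token 6: literal('U'). Output: "SHHHHHHHHHHHHU"
Token 7: backref(off=5, len=4). Copied 'HHHH' from pos 9. Output: "SHHHHHHHHHHHHUHHHH"
Token 8: literal('N'). Output: "SHHHHHHHHHHHHUHHHHN"

Answer: SHHHHHHHHHHHHUHHHHN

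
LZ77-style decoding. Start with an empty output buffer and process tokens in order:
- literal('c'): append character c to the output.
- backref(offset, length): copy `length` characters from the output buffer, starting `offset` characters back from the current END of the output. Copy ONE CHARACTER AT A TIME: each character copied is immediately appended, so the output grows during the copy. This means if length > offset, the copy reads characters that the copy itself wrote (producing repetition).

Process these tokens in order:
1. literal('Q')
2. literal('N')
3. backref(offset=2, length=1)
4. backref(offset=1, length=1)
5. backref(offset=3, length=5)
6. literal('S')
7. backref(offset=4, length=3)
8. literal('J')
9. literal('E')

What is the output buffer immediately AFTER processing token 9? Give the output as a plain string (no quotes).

Answer: QNQQNQQNQSQNQJE

Derivation:
Token 1: literal('Q'). Output: "Q"
Token 2: literal('N'). Output: "QN"
Token 3: backref(off=2, len=1). Copied 'Q' from pos 0. Output: "QNQ"
Token 4: backref(off=1, len=1). Copied 'Q' from pos 2. Output: "QNQQ"
Token 5: backref(off=3, len=5) (overlapping!). Copied 'NQQNQ' from pos 1. Output: "QNQQNQQNQ"
Token 6: literal('S'). Output: "QNQQNQQNQS"
Token 7: backref(off=4, len=3). Copied 'QNQ' from pos 6. Output: "QNQQNQQNQSQNQ"
Token 8: literal('J'). Output: "QNQQNQQNQSQNQJ"
Token 9: literal('E'). Output: "QNQQNQQNQSQNQJE"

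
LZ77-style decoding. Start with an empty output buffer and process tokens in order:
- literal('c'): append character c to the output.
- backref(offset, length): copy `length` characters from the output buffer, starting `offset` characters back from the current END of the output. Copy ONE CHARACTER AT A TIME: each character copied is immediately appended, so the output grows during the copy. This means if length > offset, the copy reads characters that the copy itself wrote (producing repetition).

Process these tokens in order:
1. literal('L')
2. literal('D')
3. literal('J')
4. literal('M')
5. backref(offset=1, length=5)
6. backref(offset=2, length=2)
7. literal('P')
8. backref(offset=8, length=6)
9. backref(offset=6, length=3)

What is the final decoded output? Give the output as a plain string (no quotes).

Token 1: literal('L'). Output: "L"
Token 2: literal('D'). Output: "LD"
Token 3: literal('J'). Output: "LDJ"
Token 4: literal('M'). Output: "LDJM"
Token 5: backref(off=1, len=5) (overlapping!). Copied 'MMMMM' from pos 3. Output: "LDJMMMMMM"
Token 6: backref(off=2, len=2). Copied 'MM' from pos 7. Output: "LDJMMMMMMMM"
Token 7: literal('P'). Output: "LDJMMMMMMMMP"
Token 8: backref(off=8, len=6). Copied 'MMMMMM' from pos 4. Output: "LDJMMMMMMMMPMMMMMM"
Token 9: backref(off=6, len=3). Copied 'MMM' from pos 12. Output: "LDJMMMMMMMMPMMMMMMMMM"

Answer: LDJMMMMMMMMPMMMMMMMMM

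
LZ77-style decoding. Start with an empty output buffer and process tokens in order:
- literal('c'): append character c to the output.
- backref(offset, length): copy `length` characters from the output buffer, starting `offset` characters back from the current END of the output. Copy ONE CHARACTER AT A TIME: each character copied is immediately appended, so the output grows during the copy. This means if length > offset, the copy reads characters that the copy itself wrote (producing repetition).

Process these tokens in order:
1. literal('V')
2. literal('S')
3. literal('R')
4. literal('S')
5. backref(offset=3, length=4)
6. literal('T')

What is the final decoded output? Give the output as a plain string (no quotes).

Answer: VSRSSRSST

Derivation:
Token 1: literal('V'). Output: "V"
Token 2: literal('S'). Output: "VS"
Token 3: literal('R'). Output: "VSR"
Token 4: literal('S'). Output: "VSRS"
Token 5: backref(off=3, len=4) (overlapping!). Copied 'SRSS' from pos 1. Output: "VSRSSRSS"
Token 6: literal('T'). Output: "VSRSSRSST"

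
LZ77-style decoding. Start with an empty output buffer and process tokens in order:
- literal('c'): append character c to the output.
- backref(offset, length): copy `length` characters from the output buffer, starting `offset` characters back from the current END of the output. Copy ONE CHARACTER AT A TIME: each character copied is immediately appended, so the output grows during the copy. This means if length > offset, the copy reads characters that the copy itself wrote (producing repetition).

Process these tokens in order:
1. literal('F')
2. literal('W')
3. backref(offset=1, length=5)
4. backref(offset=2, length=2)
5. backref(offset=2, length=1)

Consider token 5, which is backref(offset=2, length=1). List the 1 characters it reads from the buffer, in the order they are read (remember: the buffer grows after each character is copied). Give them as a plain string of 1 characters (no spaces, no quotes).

Token 1: literal('F'). Output: "F"
Token 2: literal('W'). Output: "FW"
Token 3: backref(off=1, len=5) (overlapping!). Copied 'WWWWW' from pos 1. Output: "FWWWWWW"
Token 4: backref(off=2, len=2). Copied 'WW' from pos 5. Output: "FWWWWWWWW"
Token 5: backref(off=2, len=1). Buffer before: "FWWWWWWWW" (len 9)
  byte 1: read out[7]='W', append. Buffer now: "FWWWWWWWWW"

Answer: W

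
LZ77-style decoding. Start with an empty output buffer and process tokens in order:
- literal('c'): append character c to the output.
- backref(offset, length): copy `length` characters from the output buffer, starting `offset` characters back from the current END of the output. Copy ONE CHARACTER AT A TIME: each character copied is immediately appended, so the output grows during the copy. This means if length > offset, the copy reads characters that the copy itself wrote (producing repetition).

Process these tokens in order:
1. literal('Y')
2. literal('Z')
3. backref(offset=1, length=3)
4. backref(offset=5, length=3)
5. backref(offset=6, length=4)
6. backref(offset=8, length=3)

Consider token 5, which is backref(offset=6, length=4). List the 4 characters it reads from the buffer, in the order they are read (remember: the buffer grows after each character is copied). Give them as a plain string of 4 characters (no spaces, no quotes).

Answer: ZZZY

Derivation:
Token 1: literal('Y'). Output: "Y"
Token 2: literal('Z'). Output: "YZ"
Token 3: backref(off=1, len=3) (overlapping!). Copied 'ZZZ' from pos 1. Output: "YZZZZ"
Token 4: backref(off=5, len=3). Copied 'YZZ' from pos 0. Output: "YZZZZYZZ"
Token 5: backref(off=6, len=4). Buffer before: "YZZZZYZZ" (len 8)
  byte 1: read out[2]='Z', append. Buffer now: "YZZZZYZZZ"
  byte 2: read out[3]='Z', append. Buffer now: "YZZZZYZZZZ"
  byte 3: read out[4]='Z', append. Buffer now: "YZZZZYZZZZZ"
  byte 4: read out[5]='Y', append. Buffer now: "YZZZZYZZZZZY"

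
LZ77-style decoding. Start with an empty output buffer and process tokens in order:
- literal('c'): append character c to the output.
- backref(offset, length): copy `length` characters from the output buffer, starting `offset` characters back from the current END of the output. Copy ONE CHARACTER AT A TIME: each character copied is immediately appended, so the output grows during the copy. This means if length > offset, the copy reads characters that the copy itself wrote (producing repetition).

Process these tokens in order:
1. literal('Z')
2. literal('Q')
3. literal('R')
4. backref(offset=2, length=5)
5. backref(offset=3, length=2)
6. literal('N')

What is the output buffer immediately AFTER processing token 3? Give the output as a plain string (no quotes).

Answer: ZQR

Derivation:
Token 1: literal('Z'). Output: "Z"
Token 2: literal('Q'). Output: "ZQ"
Token 3: literal('R'). Output: "ZQR"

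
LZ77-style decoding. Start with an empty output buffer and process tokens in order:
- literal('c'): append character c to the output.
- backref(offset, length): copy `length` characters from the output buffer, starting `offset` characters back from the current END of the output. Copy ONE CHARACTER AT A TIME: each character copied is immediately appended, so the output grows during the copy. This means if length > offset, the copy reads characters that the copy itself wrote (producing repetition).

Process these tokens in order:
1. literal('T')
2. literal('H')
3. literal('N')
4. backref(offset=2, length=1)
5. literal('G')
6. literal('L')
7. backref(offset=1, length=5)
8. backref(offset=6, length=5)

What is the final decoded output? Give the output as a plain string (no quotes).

Token 1: literal('T'). Output: "T"
Token 2: literal('H'). Output: "TH"
Token 3: literal('N'). Output: "THN"
Token 4: backref(off=2, len=1). Copied 'H' from pos 1. Output: "THNH"
Token 5: literal('G'). Output: "THNHG"
Token 6: literal('L'). Output: "THNHGL"
Token 7: backref(off=1, len=5) (overlapping!). Copied 'LLLLL' from pos 5. Output: "THNHGLLLLLL"
Token 8: backref(off=6, len=5). Copied 'LLLLL' from pos 5. Output: "THNHGLLLLLLLLLLL"

Answer: THNHGLLLLLLLLLLL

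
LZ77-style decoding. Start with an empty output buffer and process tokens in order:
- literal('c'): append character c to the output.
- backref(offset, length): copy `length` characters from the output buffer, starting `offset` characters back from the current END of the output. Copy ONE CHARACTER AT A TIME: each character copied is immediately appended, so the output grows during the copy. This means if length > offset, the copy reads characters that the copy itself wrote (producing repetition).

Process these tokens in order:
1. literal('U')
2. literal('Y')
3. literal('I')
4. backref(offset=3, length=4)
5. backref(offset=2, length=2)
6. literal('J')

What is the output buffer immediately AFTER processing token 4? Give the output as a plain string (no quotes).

Answer: UYIUYIU

Derivation:
Token 1: literal('U'). Output: "U"
Token 2: literal('Y'). Output: "UY"
Token 3: literal('I'). Output: "UYI"
Token 4: backref(off=3, len=4) (overlapping!). Copied 'UYIU' from pos 0. Output: "UYIUYIU"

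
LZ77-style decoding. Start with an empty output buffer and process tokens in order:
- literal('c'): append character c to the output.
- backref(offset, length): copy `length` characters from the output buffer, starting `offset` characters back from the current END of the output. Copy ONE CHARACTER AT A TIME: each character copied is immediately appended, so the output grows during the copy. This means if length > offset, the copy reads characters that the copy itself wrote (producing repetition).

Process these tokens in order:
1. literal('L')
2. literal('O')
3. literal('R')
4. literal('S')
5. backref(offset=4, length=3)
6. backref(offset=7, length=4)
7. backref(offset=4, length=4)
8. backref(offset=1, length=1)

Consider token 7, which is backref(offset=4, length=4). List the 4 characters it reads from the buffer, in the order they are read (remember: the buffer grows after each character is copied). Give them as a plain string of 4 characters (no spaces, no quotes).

Token 1: literal('L'). Output: "L"
Token 2: literal('O'). Output: "LO"
Token 3: literal('R'). Output: "LOR"
Token 4: literal('S'). Output: "LORS"
Token 5: backref(off=4, len=3). Copied 'LOR' from pos 0. Output: "LORSLOR"
Token 6: backref(off=7, len=4). Copied 'LORS' from pos 0. Output: "LORSLORLORS"
Token 7: backref(off=4, len=4). Buffer before: "LORSLORLORS" (len 11)
  byte 1: read out[7]='L', append. Buffer now: "LORSLORLORSL"
  byte 2: read out[8]='O', append. Buffer now: "LORSLORLORSLO"
  byte 3: read out[9]='R', append. Buffer now: "LORSLORLORSLOR"
  byte 4: read out[10]='S', append. Buffer now: "LORSLORLORSLORS"

Answer: LORS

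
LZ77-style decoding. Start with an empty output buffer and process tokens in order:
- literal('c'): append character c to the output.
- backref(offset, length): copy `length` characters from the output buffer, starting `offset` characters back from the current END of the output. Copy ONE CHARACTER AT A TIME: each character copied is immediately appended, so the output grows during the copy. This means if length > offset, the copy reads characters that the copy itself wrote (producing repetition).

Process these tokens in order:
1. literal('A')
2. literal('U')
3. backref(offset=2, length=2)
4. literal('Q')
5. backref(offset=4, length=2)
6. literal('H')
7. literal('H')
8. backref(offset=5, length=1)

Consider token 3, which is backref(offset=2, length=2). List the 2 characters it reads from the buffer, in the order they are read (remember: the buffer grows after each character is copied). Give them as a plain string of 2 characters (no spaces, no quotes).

Answer: AU

Derivation:
Token 1: literal('A'). Output: "A"
Token 2: literal('U'). Output: "AU"
Token 3: backref(off=2, len=2). Buffer before: "AU" (len 2)
  byte 1: read out[0]='A', append. Buffer now: "AUA"
  byte 2: read out[1]='U', append. Buffer now: "AUAU"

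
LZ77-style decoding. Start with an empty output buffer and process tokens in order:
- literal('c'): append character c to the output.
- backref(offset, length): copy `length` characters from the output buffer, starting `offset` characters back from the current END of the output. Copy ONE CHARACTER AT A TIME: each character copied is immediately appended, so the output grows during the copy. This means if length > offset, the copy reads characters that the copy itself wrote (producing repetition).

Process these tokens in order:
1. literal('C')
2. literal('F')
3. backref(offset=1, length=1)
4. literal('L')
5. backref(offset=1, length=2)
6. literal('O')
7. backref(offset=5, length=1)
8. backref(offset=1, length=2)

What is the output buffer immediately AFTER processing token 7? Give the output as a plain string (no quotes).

Token 1: literal('C'). Output: "C"
Token 2: literal('F'). Output: "CF"
Token 3: backref(off=1, len=1). Copied 'F' from pos 1. Output: "CFF"
Token 4: literal('L'). Output: "CFFL"
Token 5: backref(off=1, len=2) (overlapping!). Copied 'LL' from pos 3. Output: "CFFLLL"
Token 6: literal('O'). Output: "CFFLLLO"
Token 7: backref(off=5, len=1). Copied 'F' from pos 2. Output: "CFFLLLOF"

Answer: CFFLLLOF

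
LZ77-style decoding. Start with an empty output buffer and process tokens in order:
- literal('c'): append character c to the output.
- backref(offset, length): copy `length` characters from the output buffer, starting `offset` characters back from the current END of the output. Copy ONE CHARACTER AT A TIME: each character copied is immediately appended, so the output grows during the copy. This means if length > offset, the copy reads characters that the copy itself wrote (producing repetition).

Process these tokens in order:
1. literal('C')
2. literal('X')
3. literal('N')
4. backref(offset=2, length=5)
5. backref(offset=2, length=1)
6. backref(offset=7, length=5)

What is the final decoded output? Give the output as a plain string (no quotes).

Answer: CXNXNXNXNNXNXN

Derivation:
Token 1: literal('C'). Output: "C"
Token 2: literal('X'). Output: "CX"
Token 3: literal('N'). Output: "CXN"
Token 4: backref(off=2, len=5) (overlapping!). Copied 'XNXNX' from pos 1. Output: "CXNXNXNX"
Token 5: backref(off=2, len=1). Copied 'N' from pos 6. Output: "CXNXNXNXN"
Token 6: backref(off=7, len=5). Copied 'NXNXN' from pos 2. Output: "CXNXNXNXNNXNXN"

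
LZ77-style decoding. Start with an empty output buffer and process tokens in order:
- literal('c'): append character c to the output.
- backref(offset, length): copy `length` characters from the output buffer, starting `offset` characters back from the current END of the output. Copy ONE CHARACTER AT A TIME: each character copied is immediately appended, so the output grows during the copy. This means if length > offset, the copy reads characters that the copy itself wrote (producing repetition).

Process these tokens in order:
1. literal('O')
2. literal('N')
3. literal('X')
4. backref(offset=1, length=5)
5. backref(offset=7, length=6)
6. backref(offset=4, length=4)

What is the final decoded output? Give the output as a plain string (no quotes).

Answer: ONXXXXXXNXXXXXXXXX

Derivation:
Token 1: literal('O'). Output: "O"
Token 2: literal('N'). Output: "ON"
Token 3: literal('X'). Output: "ONX"
Token 4: backref(off=1, len=5) (overlapping!). Copied 'XXXXX' from pos 2. Output: "ONXXXXXX"
Token 5: backref(off=7, len=6). Copied 'NXXXXX' from pos 1. Output: "ONXXXXXXNXXXXX"
Token 6: backref(off=4, len=4). Copied 'XXXX' from pos 10. Output: "ONXXXXXXNXXXXXXXXX"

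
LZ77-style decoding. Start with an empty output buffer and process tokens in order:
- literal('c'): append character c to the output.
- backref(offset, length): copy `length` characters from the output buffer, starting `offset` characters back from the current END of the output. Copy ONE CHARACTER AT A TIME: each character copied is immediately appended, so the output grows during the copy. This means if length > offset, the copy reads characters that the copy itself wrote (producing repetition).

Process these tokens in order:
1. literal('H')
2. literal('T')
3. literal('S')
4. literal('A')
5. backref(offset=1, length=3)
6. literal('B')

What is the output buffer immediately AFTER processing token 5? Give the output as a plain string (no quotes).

Token 1: literal('H'). Output: "H"
Token 2: literal('T'). Output: "HT"
Token 3: literal('S'). Output: "HTS"
Token 4: literal('A'). Output: "HTSA"
Token 5: backref(off=1, len=3) (overlapping!). Copied 'AAA' from pos 3. Output: "HTSAAAA"

Answer: HTSAAAA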